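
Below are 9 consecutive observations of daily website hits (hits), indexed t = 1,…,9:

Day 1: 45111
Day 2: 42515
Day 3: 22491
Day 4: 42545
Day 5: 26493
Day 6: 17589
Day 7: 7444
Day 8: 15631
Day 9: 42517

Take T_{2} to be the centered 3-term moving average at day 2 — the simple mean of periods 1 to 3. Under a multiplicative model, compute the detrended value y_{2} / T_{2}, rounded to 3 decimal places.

1.158

Trend T_2 = (45111 + 42515 + 22491) / 3 = 110117/3 = 36705.66667
Ratio to trend: 42515 / 36705.66667 = 1.158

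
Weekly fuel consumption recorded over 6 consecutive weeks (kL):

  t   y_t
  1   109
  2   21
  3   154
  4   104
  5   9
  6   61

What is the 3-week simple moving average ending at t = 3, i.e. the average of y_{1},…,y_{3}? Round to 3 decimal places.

Sum of periods 1–3: 109 + 21 + 154 = 284
Divide by 3: 284 / 3 = 94.667

94.667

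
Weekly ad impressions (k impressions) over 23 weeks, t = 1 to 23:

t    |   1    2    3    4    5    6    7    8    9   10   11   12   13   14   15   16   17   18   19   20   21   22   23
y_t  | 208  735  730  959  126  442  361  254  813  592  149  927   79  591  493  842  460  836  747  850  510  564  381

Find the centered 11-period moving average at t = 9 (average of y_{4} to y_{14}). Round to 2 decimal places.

Sum of periods 4–14: 959 + 126 + 442 + 361 + 254 + 813 + 592 + 149 + 927 + 79 + 591 = 5293
Divide by 11: 5293 / 11 = 481.18

481.18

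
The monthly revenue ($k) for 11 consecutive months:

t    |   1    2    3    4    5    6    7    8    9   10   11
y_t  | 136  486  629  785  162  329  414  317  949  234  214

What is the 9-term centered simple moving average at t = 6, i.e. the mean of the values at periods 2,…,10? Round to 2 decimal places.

478.33

Sum of periods 2–10: 486 + 629 + 785 + 162 + 329 + 414 + 317 + 949 + 234 = 4305
Divide by 9: 4305 / 9 = 478.33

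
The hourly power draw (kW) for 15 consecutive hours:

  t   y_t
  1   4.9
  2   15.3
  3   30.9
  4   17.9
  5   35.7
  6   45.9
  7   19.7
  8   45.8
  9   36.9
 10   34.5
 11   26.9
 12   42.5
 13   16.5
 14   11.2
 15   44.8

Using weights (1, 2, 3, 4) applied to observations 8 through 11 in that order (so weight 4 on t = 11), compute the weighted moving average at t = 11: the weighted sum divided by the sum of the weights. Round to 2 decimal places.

Weighted sum: 1·45.8 + 2·36.9 + 3·34.5 + 4·26.9 = 45.8 + 73.8 + 103.5 + 107.6 = 330.7
Weight total: 1 + 2 + 3 + 4 = 10
WMA = 330.7 / 10 = 33.07

33.07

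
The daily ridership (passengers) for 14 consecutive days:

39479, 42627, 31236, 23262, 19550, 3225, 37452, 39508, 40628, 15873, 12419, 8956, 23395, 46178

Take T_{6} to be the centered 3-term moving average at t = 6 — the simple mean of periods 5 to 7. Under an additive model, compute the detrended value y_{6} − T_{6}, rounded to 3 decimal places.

-16850.667

Trend T_6 = (19550 + 3225 + 37452) / 3 = 60227/3 = 20075.66667
Detrended value: 3225 − 20075.66667 = -16850.667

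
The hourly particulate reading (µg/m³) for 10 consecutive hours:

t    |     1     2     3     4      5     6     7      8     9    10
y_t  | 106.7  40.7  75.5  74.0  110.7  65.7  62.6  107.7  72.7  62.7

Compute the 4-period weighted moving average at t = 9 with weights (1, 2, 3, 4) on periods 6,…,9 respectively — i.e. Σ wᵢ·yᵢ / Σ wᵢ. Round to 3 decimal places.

Weighted sum: 1·65.7 + 2·62.6 + 3·107.7 + 4·72.7 = 65.7 + 125.2 + 323.1 + 290.8 = 804.8
Weight total: 1 + 2 + 3 + 4 = 10
WMA = 804.8 / 10 = 80.480

80.480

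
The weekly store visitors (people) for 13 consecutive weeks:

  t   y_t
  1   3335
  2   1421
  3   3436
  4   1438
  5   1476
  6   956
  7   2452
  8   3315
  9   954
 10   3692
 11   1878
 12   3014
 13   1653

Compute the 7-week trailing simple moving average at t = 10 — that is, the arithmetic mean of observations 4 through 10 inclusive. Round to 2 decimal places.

Sum of periods 4–10: 1438 + 1476 + 956 + 2452 + 3315 + 954 + 3692 = 14283
Divide by 7: 14283 / 7 = 2040.43

2040.43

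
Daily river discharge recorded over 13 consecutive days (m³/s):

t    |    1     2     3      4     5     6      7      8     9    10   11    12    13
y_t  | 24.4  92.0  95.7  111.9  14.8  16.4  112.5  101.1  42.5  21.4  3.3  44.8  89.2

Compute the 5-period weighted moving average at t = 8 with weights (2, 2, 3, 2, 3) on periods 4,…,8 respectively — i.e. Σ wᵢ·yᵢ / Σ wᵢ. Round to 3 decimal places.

69.242

Weighted sum: 2·111.9 + 2·14.8 + 3·16.4 + 2·112.5 + 3·101.1 = 223.8 + 29.6 + 49.2 + 225.0 + 303.3 = 830.9
Weight total: 2 + 2 + 3 + 2 + 3 = 12
WMA = 830.9 / 12 = 69.242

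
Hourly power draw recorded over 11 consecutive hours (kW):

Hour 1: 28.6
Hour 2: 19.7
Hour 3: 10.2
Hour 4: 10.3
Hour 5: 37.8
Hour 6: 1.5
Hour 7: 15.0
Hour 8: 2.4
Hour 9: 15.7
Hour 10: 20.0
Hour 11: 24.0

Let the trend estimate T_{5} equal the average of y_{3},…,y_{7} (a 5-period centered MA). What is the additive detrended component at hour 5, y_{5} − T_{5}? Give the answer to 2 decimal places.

22.84

Trend T_5 = (10.2 + 10.3 + 37.8 + 1.5 + 15.0) / 5 = 74.8/5 = 14.9600
Detrended value: 37.8 − 14.9600 = 22.84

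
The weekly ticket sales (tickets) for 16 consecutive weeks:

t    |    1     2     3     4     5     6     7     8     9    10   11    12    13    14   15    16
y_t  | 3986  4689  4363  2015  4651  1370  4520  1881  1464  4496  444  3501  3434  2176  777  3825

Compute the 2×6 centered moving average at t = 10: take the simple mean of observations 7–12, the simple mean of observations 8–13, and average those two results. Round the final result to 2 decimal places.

Sum over 7–12: 4520 + 1881 + 1464 + 4496 + 444 + 3501 = 16306
Sum over 8–13: 1881 + 1464 + 4496 + 444 + 3501 + 3434 = 15220
CMA at t=10 = (16306 + 15220) / (2·6) = 31526 / 12 = 2627.17

2627.17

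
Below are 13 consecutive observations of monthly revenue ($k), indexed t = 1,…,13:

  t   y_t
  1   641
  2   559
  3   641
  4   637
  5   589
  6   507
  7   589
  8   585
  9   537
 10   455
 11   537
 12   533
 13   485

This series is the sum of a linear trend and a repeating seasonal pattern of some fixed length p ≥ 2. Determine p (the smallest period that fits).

First differences y_{t+1} − y_t: -82, 82, -4, -48, -82, 82, -4, -48, -82, 82, …
The difference pattern repeats every 4 terms and not for any smaller step, so p = 4.

4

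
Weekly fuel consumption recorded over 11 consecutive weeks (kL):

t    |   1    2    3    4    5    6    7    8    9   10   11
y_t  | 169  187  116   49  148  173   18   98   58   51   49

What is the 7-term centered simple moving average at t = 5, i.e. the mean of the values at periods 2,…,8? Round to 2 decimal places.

Sum of periods 2–8: 187 + 116 + 49 + 148 + 173 + 18 + 98 = 789
Divide by 7: 789 / 7 = 112.71

112.71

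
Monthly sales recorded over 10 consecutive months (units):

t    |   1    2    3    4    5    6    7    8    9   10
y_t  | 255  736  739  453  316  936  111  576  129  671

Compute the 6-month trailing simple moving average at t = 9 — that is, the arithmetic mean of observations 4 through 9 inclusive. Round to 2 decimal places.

420.17

Sum of periods 4–9: 453 + 316 + 936 + 111 + 576 + 129 = 2521
Divide by 6: 2521 / 6 = 420.17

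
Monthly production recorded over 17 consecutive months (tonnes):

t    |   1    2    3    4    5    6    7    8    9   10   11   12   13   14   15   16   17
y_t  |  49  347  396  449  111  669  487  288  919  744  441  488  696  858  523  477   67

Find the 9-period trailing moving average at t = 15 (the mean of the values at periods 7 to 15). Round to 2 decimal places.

604.89

Sum of periods 7–15: 487 + 288 + 919 + 744 + 441 + 488 + 696 + 858 + 523 = 5444
Divide by 9: 5444 / 9 = 604.89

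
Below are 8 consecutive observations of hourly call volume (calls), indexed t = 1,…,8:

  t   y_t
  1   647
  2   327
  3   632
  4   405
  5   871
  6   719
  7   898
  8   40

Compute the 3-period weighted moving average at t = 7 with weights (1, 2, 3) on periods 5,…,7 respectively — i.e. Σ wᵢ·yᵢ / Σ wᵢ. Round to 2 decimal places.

Weighted sum: 1·871 + 2·719 + 3·898 = 871 + 1438 + 2694 = 5003
Weight total: 1 + 2 + 3 = 6
WMA = 5003 / 6 = 833.83

833.83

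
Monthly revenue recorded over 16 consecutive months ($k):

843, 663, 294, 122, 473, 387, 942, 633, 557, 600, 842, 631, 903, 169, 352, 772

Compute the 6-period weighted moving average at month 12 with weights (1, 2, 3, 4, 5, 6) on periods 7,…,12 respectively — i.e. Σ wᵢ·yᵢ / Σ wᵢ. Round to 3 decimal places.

679.762

Weighted sum: 1·942 + 2·633 + 3·557 + 4·600 + 5·842 + 6·631 = 942 + 1266 + 1671 + 2400 + 4210 + 3786 = 14275
Weight total: 1 + 2 + 3 + 4 + 5 + 6 = 21
WMA = 14275 / 21 = 679.762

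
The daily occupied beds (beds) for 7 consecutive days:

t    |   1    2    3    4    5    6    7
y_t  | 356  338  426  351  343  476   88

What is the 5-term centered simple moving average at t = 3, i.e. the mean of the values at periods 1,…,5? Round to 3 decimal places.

362.800

Sum of periods 1–5: 356 + 338 + 426 + 351 + 343 = 1814
Divide by 5: 1814 / 5 = 362.800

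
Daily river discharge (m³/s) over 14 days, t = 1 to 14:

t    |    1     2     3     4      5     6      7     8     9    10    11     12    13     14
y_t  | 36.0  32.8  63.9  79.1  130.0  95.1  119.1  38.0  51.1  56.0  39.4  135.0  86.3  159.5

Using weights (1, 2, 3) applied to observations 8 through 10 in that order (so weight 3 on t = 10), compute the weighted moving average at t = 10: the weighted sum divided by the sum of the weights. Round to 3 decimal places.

51.367

Weighted sum: 1·38.0 + 2·51.1 + 3·56.0 = 38.0 + 102.2 + 168.0 = 308.2
Weight total: 1 + 2 + 3 = 6
WMA = 308.2 / 6 = 51.367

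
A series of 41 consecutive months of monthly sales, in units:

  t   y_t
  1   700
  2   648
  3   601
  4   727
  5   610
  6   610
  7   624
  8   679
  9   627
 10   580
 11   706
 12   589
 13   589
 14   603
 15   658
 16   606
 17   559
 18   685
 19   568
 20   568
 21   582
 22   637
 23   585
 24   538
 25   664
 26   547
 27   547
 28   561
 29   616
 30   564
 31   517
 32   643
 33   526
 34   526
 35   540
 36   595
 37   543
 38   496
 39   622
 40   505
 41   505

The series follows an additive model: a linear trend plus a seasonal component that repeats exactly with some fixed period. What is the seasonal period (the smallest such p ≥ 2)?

7

First differences y_{t+1} − y_t: -52, -47, 126, -117, 0, 14, 55, -52, -47, 126, -117, 0, 14, 55, -52, -47, …
The difference pattern repeats every 7 terms and not for any smaller step, so p = 7.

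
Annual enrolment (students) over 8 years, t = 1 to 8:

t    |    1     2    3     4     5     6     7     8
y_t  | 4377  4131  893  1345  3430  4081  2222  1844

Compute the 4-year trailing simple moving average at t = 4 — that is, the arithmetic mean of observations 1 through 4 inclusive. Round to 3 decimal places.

Sum of periods 1–4: 4377 + 4131 + 893 + 1345 = 10746
Divide by 4: 10746 / 4 = 2686.500

2686.500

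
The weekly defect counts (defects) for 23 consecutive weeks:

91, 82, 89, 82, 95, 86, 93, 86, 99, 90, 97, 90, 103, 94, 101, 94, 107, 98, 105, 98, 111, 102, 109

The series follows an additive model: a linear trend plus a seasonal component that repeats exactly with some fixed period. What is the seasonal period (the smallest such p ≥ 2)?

4

First differences y_{t+1} − y_t: -9, 7, -7, 13, -9, 7, -7, 13, -9, 7, …
The difference pattern repeats every 4 terms and not for any smaller step, so p = 4.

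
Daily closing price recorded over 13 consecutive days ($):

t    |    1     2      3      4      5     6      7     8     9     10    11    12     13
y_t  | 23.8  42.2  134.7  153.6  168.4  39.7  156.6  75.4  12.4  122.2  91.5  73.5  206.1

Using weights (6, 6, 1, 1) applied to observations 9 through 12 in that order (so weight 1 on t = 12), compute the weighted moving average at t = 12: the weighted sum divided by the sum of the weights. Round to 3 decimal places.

69.471

Weighted sum: 6·12.4 + 6·122.2 + 1·91.5 + 1·73.5 = 74.4 + 733.2 + 91.5 + 73.5 = 972.6
Weight total: 6 + 6 + 1 + 1 = 14
WMA = 972.6 / 14 = 69.471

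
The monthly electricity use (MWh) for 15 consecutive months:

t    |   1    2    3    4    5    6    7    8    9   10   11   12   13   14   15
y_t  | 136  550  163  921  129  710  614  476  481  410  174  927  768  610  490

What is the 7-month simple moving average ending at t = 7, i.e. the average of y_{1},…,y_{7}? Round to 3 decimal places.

460.429

Sum of periods 1–7: 136 + 550 + 163 + 921 + 129 + 710 + 614 = 3223
Divide by 7: 3223 / 7 = 460.429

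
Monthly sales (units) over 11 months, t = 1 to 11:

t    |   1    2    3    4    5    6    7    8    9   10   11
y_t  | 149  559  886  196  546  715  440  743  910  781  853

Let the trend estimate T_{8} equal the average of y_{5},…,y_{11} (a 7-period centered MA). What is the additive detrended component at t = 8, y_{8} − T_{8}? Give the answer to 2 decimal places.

30.43

Trend T_8 = (546 + 715 + 440 + 743 + 910 + 781 + 853) / 7 = 4988/7 = 712.5714
Detrended value: 743 − 712.5714 = 30.43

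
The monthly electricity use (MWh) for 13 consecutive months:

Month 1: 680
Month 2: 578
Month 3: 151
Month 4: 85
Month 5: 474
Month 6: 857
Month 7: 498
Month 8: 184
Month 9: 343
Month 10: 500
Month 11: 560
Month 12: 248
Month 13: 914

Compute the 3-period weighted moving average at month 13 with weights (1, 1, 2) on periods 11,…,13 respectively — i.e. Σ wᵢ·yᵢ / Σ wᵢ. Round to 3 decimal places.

659.000

Weighted sum: 1·560 + 1·248 + 2·914 = 560 + 248 + 1828 = 2636
Weight total: 1 + 1 + 2 = 4
WMA = 2636 / 4 = 659.000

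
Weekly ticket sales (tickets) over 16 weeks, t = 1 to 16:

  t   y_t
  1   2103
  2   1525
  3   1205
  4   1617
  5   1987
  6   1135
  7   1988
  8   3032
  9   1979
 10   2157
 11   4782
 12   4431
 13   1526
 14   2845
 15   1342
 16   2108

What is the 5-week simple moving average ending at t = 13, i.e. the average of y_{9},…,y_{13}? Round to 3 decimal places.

Sum of periods 9–13: 1979 + 2157 + 4782 + 4431 + 1526 = 14875
Divide by 5: 14875 / 5 = 2975.000

2975.000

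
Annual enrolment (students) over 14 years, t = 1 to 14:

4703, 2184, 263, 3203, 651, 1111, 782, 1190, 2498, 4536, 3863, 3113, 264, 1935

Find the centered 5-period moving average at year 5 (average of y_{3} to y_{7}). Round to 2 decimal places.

1202.00

Sum of periods 3–7: 263 + 3203 + 651 + 1111 + 782 = 6010
Divide by 5: 6010 / 5 = 1202.00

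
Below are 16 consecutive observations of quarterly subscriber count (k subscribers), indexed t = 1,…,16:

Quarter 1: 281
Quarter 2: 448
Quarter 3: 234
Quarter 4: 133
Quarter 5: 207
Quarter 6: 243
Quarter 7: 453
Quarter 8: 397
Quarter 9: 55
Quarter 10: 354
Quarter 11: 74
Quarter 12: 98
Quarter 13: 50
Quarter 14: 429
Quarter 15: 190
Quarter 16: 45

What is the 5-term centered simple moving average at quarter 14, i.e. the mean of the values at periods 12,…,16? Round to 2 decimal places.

Sum of periods 12–16: 98 + 50 + 429 + 190 + 45 = 812
Divide by 5: 812 / 5 = 162.40

162.40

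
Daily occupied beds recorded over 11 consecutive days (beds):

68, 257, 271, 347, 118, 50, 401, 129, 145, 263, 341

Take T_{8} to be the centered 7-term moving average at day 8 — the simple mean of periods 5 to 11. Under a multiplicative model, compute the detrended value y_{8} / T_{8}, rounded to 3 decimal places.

Trend T_8 = (118 + 50 + 401 + 129 + 145 + 263 + 341) / 7 = 1447/7 = 206.71429
Ratio to trend: 129 / 206.71429 = 0.624

0.624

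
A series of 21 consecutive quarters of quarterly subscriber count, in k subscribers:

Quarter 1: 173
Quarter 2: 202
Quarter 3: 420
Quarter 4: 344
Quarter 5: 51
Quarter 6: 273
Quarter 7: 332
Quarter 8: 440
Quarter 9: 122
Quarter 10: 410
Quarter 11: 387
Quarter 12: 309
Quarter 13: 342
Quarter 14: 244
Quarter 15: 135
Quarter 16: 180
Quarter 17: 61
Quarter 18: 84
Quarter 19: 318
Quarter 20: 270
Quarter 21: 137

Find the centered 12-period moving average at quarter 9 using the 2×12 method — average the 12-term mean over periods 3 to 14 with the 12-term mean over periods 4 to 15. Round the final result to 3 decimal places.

294.292

Sum over 3–14: 420 + 344 + 51 + 273 + 332 + 440 + 122 + 410 + 387 + 309 + 342 + 244 = 3674
Sum over 4–15: 344 + 51 + 273 + 332 + 440 + 122 + 410 + 387 + 309 + 342 + 244 + 135 = 3389
CMA at t=9 = (3674 + 3389) / (2·12) = 7063 / 24 = 294.292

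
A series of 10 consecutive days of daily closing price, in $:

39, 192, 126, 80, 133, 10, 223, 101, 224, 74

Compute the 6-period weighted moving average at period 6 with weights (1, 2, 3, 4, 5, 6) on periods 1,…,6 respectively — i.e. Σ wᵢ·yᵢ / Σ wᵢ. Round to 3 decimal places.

87.905

Weighted sum: 1·39 + 2·192 + 3·126 + 4·80 + 5·133 + 6·10 = 39 + 384 + 378 + 320 + 665 + 60 = 1846
Weight total: 1 + 2 + 3 + 4 + 5 + 6 = 21
WMA = 1846 / 21 = 87.905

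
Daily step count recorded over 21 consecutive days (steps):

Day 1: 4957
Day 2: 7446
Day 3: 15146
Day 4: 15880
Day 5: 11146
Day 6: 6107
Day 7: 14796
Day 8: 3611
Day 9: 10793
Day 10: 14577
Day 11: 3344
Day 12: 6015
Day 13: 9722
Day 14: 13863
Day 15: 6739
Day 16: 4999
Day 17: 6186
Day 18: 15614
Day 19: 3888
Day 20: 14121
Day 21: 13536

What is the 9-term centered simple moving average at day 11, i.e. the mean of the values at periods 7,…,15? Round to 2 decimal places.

Sum of periods 7–15: 14796 + 3611 + 10793 + 14577 + 3344 + 6015 + 9722 + 13863 + 6739 = 83460
Divide by 9: 83460 / 9 = 9273.33

9273.33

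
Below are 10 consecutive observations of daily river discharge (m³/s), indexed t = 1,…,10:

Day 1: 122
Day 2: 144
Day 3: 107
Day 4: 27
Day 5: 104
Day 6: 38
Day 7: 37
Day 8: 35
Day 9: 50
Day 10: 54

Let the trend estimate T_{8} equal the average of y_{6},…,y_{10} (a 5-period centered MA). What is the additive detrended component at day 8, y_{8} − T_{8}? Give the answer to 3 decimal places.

Trend T_8 = (38 + 37 + 35 + 50 + 54) / 5 = 214/5 = 42.80000
Detrended value: 35 − 42.80000 = -7.800

-7.800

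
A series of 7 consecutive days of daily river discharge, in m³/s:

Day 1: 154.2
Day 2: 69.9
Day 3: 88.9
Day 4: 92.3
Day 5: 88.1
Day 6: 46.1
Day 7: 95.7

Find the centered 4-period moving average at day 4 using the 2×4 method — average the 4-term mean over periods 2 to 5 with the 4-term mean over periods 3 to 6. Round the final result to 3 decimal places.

Sum over 2–5: 69.9 + 88.9 + 92.3 + 88.1 = 339.2
Sum over 3–6: 88.9 + 92.3 + 88.1 + 46.1 = 315.4
CMA at t=4 = (339.2 + 315.4) / (2·4) = 654.6 / 8 = 81.825

81.825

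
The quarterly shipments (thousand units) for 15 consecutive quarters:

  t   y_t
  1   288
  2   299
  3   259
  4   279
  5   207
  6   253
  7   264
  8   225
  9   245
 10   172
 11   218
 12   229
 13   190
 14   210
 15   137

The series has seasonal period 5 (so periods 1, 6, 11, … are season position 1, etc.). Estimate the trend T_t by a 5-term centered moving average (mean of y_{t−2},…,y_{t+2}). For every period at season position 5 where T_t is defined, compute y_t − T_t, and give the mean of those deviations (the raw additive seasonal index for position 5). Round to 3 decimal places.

Season position 5 occurs at t = 5, 10 (where T_t is defined).
t=5: T_5 = 252.40000; y_5 − T_5 = 207 − 252.40000 = -45.40000
t=10: T_10 = 217.80000; y_10 − T_10 = 172 − 217.80000 = -45.80000
Mean deviation: (-45.40000 + -45.80000) / 2 = -45.600

-45.600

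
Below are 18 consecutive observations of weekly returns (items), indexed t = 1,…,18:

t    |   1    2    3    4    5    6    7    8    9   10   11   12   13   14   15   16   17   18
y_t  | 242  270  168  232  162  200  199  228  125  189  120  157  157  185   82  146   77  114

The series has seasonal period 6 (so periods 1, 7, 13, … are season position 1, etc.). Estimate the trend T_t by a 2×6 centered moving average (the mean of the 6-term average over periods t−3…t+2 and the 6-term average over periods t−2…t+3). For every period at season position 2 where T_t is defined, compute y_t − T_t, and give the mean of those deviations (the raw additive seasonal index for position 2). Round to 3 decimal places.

Season position 2 occurs at t = 8, 14 (where T_t is defined).
t=8: T_8 = 180.33333; y_8 − T_8 = 228 − 180.33333 = 47.66667
t=14: T_14 = 137.58333; y_14 − T_14 = 185 − 137.58333 = 47.41667
Mean deviation: (47.66667 + 47.41667) / 2 = 47.542

47.542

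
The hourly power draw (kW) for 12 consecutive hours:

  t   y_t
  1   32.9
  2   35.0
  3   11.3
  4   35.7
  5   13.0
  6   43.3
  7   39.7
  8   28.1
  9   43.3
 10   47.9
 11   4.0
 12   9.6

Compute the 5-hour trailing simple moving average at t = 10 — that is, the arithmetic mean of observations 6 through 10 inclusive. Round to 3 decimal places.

Sum of periods 6–10: 43.3 + 39.7 + 28.1 + 43.3 + 47.9 = 202.3
Divide by 5: 202.3 / 5 = 40.460

40.460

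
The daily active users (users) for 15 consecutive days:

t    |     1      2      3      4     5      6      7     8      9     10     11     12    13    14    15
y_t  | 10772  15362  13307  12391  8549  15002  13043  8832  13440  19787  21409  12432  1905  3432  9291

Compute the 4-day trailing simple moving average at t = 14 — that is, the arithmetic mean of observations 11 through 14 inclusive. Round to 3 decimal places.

9794.500

Sum of periods 11–14: 21409 + 12432 + 1905 + 3432 = 39178
Divide by 4: 39178 / 4 = 9794.500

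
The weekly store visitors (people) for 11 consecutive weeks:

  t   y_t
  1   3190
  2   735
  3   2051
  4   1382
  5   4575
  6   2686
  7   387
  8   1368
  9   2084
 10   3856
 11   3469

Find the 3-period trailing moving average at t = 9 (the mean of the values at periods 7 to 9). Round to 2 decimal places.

Sum of periods 7–9: 387 + 1368 + 2084 = 3839
Divide by 3: 3839 / 3 = 1279.67

1279.67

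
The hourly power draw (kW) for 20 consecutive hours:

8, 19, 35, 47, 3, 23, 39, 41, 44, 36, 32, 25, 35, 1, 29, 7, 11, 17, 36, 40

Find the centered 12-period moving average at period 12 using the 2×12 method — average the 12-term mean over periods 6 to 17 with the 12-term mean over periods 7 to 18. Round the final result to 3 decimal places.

26.667

Sum over 6–17: 23 + 39 + 41 + 44 + 36 + 32 + 25 + 35 + 1 + 29 + 7 + 11 = 323
Sum over 7–18: 39 + 41 + 44 + 36 + 32 + 25 + 35 + 1 + 29 + 7 + 11 + 17 = 317
CMA at t=12 = (323 + 317) / (2·12) = 640 / 24 = 26.667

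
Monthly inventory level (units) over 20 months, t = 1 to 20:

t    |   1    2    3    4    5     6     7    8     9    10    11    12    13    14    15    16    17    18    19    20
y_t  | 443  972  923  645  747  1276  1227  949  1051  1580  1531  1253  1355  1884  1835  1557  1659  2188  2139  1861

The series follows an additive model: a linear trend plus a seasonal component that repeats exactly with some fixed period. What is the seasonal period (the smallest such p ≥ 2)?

4

First differences y_{t+1} − y_t: 529, -49, -278, 102, 529, -49, -278, 102, 529, -49, …
The difference pattern repeats every 4 terms and not for any smaller step, so p = 4.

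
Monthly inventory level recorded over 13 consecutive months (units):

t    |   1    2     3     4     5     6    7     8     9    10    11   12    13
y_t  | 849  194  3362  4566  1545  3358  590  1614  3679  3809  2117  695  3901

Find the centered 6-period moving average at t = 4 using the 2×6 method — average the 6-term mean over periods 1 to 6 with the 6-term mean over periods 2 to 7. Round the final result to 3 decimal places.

Sum over 1–6: 849 + 194 + 3362 + 4566 + 1545 + 3358 = 13874
Sum over 2–7: 194 + 3362 + 4566 + 1545 + 3358 + 590 = 13615
CMA at t=4 = (13874 + 13615) / (2·6) = 27489 / 12 = 2290.750

2290.750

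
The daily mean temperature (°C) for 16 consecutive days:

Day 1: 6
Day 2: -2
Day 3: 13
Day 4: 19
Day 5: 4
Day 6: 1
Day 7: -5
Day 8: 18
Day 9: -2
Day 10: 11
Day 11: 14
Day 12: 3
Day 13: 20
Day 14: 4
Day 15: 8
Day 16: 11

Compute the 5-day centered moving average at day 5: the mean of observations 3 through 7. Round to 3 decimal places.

Sum of periods 3–7: 13 + 19 + 4 + 1 + (-5) = 32
Divide by 5: 32 / 5 = 6.400

6.400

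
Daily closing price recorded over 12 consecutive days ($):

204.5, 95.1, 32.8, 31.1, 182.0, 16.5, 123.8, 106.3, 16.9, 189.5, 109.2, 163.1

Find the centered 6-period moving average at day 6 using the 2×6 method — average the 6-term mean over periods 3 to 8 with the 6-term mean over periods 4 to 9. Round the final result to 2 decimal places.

80.76

Sum over 3–8: 32.8 + 31.1 + 182.0 + 16.5 + 123.8 + 106.3 = 492.5
Sum over 4–9: 31.1 + 182.0 + 16.5 + 123.8 + 106.3 + 16.9 = 476.6
CMA at t=6 = (492.5 + 476.6) / (2·6) = 969.1 / 12 = 80.76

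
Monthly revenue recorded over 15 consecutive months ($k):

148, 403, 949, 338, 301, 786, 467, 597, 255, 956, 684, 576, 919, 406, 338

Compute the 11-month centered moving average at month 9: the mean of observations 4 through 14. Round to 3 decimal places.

571.364

Sum of periods 4–14: 338 + 301 + 786 + 467 + 597 + 255 + 956 + 684 + 576 + 919 + 406 = 6285
Divide by 11: 6285 / 11 = 571.364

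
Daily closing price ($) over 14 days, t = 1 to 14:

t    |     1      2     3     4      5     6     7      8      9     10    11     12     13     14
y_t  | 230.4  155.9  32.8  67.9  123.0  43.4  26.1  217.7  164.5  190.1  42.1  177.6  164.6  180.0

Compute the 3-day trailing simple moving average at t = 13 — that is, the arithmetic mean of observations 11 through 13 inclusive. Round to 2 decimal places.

128.10

Sum of periods 11–13: 42.1 + 177.6 + 164.6 = 384.3
Divide by 3: 384.3 / 3 = 128.10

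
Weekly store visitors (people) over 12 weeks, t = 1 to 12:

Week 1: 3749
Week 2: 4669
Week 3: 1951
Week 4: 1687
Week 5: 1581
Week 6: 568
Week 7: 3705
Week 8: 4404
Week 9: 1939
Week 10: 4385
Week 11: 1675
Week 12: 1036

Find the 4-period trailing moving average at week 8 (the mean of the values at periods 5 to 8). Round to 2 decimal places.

Sum of periods 5–8: 1581 + 568 + 3705 + 4404 = 10258
Divide by 4: 10258 / 4 = 2564.50

2564.50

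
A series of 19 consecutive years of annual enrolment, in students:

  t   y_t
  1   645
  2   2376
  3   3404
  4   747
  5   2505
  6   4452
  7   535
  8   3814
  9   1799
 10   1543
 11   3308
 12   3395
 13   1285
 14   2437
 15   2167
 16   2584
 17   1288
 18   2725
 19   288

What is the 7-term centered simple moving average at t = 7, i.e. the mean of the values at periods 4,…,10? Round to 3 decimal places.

Sum of periods 4–10: 747 + 2505 + 4452 + 535 + 3814 + 1799 + 1543 = 15395
Divide by 7: 15395 / 7 = 2199.286

2199.286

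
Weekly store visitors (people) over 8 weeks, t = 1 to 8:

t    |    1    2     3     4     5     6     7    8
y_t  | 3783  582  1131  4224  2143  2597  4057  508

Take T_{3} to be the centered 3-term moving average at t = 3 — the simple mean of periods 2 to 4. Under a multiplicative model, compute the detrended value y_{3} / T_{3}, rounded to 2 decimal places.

0.57

Trend T_3 = (582 + 1131 + 4224) / 3 = 5937/3 = 1979.0000
Ratio to trend: 1131 / 1979.0000 = 0.57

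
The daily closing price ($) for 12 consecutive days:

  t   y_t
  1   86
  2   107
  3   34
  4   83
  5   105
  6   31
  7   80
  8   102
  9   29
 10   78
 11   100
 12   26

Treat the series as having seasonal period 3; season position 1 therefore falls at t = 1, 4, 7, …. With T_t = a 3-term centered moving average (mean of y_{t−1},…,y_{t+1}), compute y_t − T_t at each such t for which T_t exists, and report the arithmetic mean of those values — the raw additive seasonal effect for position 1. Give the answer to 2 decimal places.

9.00

Season position 1 occurs at t = 4, 7, 10 (where T_t is defined).
t=4: T_4 = 74.0000; y_4 − T_4 = 83 − 74.0000 = 9.0000
t=7: T_7 = 71.0000; y_7 − T_7 = 80 − 71.0000 = 9.0000
t=10: T_10 = 69.0000; y_10 − T_10 = 78 − 69.0000 = 9.0000
Mean deviation: (9.0000 + 9.0000 + 9.0000) / 3 = 9.00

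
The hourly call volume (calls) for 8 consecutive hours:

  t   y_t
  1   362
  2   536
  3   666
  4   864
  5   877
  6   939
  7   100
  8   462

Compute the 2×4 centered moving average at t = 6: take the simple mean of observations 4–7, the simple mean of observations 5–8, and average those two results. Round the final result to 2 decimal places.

644.75

Sum over 4–7: 864 + 877 + 939 + 100 = 2780
Sum over 5–8: 877 + 939 + 100 + 462 = 2378
CMA at t=6 = (2780 + 2378) / (2·4) = 5158 / 8 = 644.75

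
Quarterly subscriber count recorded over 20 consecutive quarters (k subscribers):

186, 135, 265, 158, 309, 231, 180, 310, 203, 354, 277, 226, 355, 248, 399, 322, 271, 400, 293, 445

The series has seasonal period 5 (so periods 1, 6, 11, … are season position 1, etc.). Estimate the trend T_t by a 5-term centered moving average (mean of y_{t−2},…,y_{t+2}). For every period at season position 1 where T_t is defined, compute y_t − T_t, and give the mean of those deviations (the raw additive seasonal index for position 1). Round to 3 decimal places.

Season position 1 occurs at t = 6, 11, 16 (where T_t is defined).
t=6: T_6 = 237.60000; y_6 − T_6 = 231 − 237.60000 = -6.60000
t=11: T_11 = 283.00000; y_11 − T_11 = 277 − 283.00000 = -6.00000
t=16: T_16 = 328.00000; y_16 − T_16 = 322 − 328.00000 = -6.00000
Mean deviation: (-6.60000 + -6.00000 + -6.00000) / 3 = -6.200

-6.200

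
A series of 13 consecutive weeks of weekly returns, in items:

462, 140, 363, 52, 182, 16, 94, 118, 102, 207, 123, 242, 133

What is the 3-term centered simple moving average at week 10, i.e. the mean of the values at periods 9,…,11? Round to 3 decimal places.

144.000

Sum of periods 9–11: 102 + 207 + 123 = 432
Divide by 3: 432 / 3 = 144.000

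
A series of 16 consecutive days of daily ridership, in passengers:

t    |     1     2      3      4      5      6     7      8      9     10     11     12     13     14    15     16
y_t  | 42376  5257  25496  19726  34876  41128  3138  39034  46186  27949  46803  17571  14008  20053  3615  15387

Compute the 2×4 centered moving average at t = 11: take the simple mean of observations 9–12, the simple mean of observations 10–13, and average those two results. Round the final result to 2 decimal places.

30605.00

Sum over 9–12: 46186 + 27949 + 46803 + 17571 = 138509
Sum over 10–13: 27949 + 46803 + 17571 + 14008 = 106331
CMA at t=11 = (138509 + 106331) / (2·4) = 244840 / 8 = 30605.00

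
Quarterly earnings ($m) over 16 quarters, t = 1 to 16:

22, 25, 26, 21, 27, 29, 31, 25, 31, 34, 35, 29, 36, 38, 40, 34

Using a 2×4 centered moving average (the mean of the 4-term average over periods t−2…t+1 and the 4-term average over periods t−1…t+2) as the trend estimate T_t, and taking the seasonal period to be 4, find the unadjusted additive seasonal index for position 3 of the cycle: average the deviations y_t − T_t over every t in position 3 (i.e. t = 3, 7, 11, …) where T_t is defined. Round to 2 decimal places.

Season position 3 occurs at t = 3, 7, 11 (where T_t is defined).
t=3: T_3 = 24.1250; y_3 − T_3 = 26 − 24.1250 = 1.8750
t=7: T_7 = 28.5000; y_7 − T_7 = 31 − 28.5000 = 2.5000
t=11: T_11 = 32.8750; y_11 − T_11 = 35 − 32.8750 = 2.1250
Mean deviation: (1.8750 + 2.5000 + 2.1250) / 3 = 2.17

2.17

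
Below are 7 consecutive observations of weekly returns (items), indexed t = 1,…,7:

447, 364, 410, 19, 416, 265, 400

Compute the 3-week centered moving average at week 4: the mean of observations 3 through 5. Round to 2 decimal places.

Sum of periods 3–5: 410 + 19 + 416 = 845
Divide by 3: 845 / 3 = 281.67

281.67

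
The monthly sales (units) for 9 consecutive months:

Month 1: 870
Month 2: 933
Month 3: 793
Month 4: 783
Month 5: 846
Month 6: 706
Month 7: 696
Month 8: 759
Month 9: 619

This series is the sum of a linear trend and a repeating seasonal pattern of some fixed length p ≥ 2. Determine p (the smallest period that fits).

3

First differences y_{t+1} − y_t: 63, -140, -10, 63, -140, -10, 63, -140, …
The difference pattern repeats every 3 terms and not for any smaller step, so p = 3.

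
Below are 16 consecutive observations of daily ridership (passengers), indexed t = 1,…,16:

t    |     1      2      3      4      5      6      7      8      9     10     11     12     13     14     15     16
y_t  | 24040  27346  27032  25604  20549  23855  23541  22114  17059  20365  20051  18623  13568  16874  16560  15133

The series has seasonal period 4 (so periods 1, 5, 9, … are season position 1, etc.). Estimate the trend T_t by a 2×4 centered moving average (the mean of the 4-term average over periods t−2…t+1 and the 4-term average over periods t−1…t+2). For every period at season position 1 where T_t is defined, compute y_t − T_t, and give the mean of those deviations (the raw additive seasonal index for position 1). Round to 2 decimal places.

-3274.58

Season position 1 occurs at t = 5, 9, 13 (where T_t is defined).
t=5: T_5 = 23823.6250; y_5 − T_5 = 20549 − 23823.6250 = -3274.6250
t=9: T_9 = 20333.5000; y_9 − T_9 = 17059 − 20333.5000 = -3274.5000
t=13: T_13 = 16842.6250; y_13 − T_13 = 13568 − 16842.6250 = -3274.6250
Mean deviation: (-3274.6250 + -3274.5000 + -3274.6250) / 3 = -3274.58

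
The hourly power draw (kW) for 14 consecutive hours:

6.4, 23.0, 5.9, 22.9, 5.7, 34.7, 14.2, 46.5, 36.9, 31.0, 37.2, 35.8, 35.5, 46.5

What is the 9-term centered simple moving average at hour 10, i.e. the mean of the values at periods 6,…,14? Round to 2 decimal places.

35.37

Sum of periods 6–14: 34.7 + 14.2 + 46.5 + 36.9 + 31.0 + 37.2 + 35.8 + 35.5 + 46.5 = 318.3
Divide by 9: 318.3 / 9 = 35.37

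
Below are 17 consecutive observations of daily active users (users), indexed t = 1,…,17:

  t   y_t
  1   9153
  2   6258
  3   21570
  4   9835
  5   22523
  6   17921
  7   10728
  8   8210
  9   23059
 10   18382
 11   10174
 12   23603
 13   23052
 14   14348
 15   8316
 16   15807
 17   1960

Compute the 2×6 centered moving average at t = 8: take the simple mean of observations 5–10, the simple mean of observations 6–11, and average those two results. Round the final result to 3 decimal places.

15774.750

Sum over 5–10: 22523 + 17921 + 10728 + 8210 + 23059 + 18382 = 100823
Sum over 6–11: 17921 + 10728 + 8210 + 23059 + 18382 + 10174 = 88474
CMA at t=8 = (100823 + 88474) / (2·6) = 189297 / 12 = 15774.750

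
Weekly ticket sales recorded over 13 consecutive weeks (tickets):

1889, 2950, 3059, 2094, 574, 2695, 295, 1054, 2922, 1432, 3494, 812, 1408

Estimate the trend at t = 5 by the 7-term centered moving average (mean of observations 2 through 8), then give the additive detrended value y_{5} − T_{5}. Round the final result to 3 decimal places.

-1243.286

Trend T_5 = (2950 + 3059 + 2094 + 574 + 2695 + 295 + 1054) / 7 = 12721/7 = 1817.28571
Detrended value: 574 − 1817.28571 = -1243.286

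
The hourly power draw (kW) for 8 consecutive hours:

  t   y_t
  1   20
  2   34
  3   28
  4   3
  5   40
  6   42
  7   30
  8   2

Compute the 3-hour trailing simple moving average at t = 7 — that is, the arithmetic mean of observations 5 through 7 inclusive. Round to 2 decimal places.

Sum of periods 5–7: 40 + 42 + 30 = 112
Divide by 3: 112 / 3 = 37.33

37.33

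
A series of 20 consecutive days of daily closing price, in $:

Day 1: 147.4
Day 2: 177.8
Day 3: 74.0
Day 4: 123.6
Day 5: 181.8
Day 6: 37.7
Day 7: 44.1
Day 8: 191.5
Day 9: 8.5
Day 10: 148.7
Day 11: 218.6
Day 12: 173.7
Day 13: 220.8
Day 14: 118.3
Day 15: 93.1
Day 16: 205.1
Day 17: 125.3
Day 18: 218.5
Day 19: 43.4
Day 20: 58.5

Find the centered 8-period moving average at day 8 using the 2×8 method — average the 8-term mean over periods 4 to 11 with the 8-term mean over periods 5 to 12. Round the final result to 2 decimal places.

Sum over 4–11: 123.6 + 181.8 + 37.7 + 44.1 + 191.5 + 8.5 + 148.7 + 218.6 = 954.5
Sum over 5–12: 181.8 + 37.7 + 44.1 + 191.5 + 8.5 + 148.7 + 218.6 + 173.7 = 1004.6
CMA at t=8 = (954.5 + 1004.6) / (2·8) = 1959.1 / 16 = 122.44

122.44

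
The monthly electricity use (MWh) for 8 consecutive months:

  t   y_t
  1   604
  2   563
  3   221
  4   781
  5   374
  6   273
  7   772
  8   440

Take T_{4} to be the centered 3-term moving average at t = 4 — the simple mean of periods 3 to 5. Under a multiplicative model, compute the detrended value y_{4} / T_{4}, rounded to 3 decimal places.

1.703

Trend T_4 = (221 + 781 + 374) / 3 = 1376/3 = 458.66667
Ratio to trend: 781 / 458.66667 = 1.703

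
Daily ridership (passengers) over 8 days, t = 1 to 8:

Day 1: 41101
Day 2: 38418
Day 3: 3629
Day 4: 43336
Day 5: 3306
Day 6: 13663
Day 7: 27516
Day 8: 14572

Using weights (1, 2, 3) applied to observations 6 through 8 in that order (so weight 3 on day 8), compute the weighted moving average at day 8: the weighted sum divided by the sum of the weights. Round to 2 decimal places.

18735.17

Weighted sum: 1·13663 + 2·27516 + 3·14572 = 13663 + 55032 + 43716 = 112411
Weight total: 1 + 2 + 3 = 6
WMA = 112411 / 6 = 18735.17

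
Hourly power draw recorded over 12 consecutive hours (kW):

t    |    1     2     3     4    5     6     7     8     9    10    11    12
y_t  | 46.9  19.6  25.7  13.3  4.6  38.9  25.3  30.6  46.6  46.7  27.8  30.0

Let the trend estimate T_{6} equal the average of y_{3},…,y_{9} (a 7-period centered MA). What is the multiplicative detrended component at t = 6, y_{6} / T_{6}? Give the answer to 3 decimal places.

1.472

Trend T_6 = (25.7 + 13.3 + 4.6 + 38.9 + 25.3 + 30.6 + 46.6) / 7 = 185.0/7 = 26.42857
Ratio to trend: 38.9 / 26.42857 = 1.472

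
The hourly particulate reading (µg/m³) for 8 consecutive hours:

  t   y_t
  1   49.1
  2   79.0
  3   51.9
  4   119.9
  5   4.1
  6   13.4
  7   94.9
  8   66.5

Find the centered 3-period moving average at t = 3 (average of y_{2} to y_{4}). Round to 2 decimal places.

83.60

Sum of periods 2–4: 79.0 + 51.9 + 119.9 = 250.8
Divide by 3: 250.8 / 3 = 83.60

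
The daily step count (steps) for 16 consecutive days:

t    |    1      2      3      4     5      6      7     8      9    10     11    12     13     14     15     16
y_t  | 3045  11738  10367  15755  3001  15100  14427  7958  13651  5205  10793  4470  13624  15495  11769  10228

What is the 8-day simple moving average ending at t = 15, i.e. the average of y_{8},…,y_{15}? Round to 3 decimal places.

10370.625

Sum of periods 8–15: 7958 + 13651 + 5205 + 10793 + 4470 + 13624 + 15495 + 11769 = 82965
Divide by 8: 82965 / 8 = 10370.625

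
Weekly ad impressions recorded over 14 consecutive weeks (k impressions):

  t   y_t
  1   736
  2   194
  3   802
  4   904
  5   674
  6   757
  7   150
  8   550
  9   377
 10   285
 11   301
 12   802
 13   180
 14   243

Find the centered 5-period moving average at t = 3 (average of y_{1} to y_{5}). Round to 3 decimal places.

Sum of periods 1–5: 736 + 194 + 802 + 904 + 674 = 3310
Divide by 5: 3310 / 5 = 662.000

662.000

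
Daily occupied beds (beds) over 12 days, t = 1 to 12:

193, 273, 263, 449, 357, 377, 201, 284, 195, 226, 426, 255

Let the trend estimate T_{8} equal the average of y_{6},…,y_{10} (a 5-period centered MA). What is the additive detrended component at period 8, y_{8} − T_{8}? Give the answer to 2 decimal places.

Trend T_8 = (377 + 201 + 284 + 195 + 226) / 5 = 1283/5 = 256.6000
Detrended value: 284 − 256.6000 = 27.40

27.40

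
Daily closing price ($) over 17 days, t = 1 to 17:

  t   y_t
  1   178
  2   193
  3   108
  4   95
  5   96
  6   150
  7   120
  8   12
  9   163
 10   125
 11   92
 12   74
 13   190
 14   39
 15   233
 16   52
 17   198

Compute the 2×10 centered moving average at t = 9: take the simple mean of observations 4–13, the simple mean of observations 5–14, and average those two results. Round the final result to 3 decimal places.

Sum over 4–13: 95 + 96 + 150 + 120 + 12 + 163 + 125 + 92 + 74 + 190 = 1117
Sum over 5–14: 96 + 150 + 120 + 12 + 163 + 125 + 92 + 74 + 190 + 39 = 1061
CMA at t=9 = (1117 + 1061) / (2·10) = 2178 / 20 = 108.900

108.900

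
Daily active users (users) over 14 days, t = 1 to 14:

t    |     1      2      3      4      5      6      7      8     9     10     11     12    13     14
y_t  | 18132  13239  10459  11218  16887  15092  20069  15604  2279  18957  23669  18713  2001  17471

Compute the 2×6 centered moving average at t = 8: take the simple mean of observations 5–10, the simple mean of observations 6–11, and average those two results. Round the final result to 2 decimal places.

Sum over 5–10: 16887 + 15092 + 20069 + 15604 + 2279 + 18957 = 88888
Sum over 6–11: 15092 + 20069 + 15604 + 2279 + 18957 + 23669 = 95670
CMA at t=8 = (88888 + 95670) / (2·6) = 184558 / 12 = 15379.83

15379.83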